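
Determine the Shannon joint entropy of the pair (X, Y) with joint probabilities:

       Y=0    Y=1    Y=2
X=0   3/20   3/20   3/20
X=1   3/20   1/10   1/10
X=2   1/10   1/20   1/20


H(X,Y) = -Σ p(x,y) log₂ p(x,y)
  p(0,0)=3/20: -0.1500 × log₂(0.1500) = 0.4105
  p(0,1)=3/20: -0.1500 × log₂(0.1500) = 0.4105
  p(0,2)=3/20: -0.1500 × log₂(0.1500) = 0.4105
  p(1,0)=3/20: -0.1500 × log₂(0.1500) = 0.4105
  p(1,1)=1/10: -0.1000 × log₂(0.1000) = 0.3322
  p(1,2)=1/10: -0.1000 × log₂(0.1000) = 0.3322
  p(2,0)=1/10: -0.1000 × log₂(0.1000) = 0.3322
  p(2,1)=1/20: -0.0500 × log₂(0.0500) = 0.2161
  p(2,2)=1/20: -0.0500 × log₂(0.0500) = 0.2161
H(X,Y) = 3.0710 bits


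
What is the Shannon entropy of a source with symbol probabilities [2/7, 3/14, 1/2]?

H(X) = -Σ p(x) log₂ p(x)
  -2/7 × log₂(2/7) = 0.5164
  -3/14 × log₂(3/14) = 0.4762
  -1/2 × log₂(1/2) = 0.5000
H(X) = 1.4926 bits


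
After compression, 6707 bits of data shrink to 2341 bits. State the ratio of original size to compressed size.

Compression ratio = Original / Compressed
= 6707 / 2341 = 2.87:1


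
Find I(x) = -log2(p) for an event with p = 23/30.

Information content I(x) = -log₂(p(x))
I = -log₂(23/30) = -log₂(0.7667)
I = 0.3833 bits


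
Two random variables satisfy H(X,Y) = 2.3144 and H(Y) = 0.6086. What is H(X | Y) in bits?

Chain rule: H(X,Y) = H(X|Y) + H(Y)
H(X|Y) = H(X,Y) - H(Y) = 2.3144 - 0.6086 = 1.7058 bits


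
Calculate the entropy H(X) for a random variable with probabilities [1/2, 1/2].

H(X) = -Σ p(x) log₂ p(x)
  -1/2 × log₂(1/2) = 0.5000
  -1/2 × log₂(1/2) = 0.5000
H(X) = 1.0000 bits


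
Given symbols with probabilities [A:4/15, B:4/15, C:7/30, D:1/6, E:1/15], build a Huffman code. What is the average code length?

Huffman tree construction:
Combine smallest probabilities repeatedly
Resulting codes:
  A: 10 (length 2)
  B: 11 (length 2)
  C: 00 (length 2)
  D: 011 (length 3)
  E: 010 (length 3)
Average length = Σ p(s) × length(s) = 2.2333 bits


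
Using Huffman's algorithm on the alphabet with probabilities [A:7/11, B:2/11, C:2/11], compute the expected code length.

Huffman tree construction:
Combine smallest probabilities repeatedly
Resulting codes:
  A: 1 (length 1)
  B: 00 (length 2)
  C: 01 (length 2)
Average length = Σ p(s) × length(s) = 1.3636 bits


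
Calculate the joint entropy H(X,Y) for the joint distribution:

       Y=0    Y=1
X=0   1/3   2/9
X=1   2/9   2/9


H(X,Y) = -Σ p(x,y) log₂ p(x,y)
  p(0,0)=1/3: -0.3333 × log₂(0.3333) = 0.5283
  p(0,1)=2/9: -0.2222 × log₂(0.2222) = 0.4822
  p(1,0)=2/9: -0.2222 × log₂(0.2222) = 0.4822
  p(1,1)=2/9: -0.2222 × log₂(0.2222) = 0.4822
H(X,Y) = 1.9749 bits


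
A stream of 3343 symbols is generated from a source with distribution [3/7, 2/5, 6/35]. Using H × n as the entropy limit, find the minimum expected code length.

Entropy H = 1.4888 bits/symbol
Minimum bits = H × n = 1.4888 × 3343
= 4977.14 bits


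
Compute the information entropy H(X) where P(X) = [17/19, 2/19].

H(X) = -Σ p(x) log₂ p(x)
  -17/19 × log₂(17/19) = 0.1436
  -2/19 × log₂(2/19) = 0.3419
H(X) = 0.4855 bits


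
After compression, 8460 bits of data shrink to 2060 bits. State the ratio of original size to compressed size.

Compression ratio = Original / Compressed
= 8460 / 2060 = 4.11:1


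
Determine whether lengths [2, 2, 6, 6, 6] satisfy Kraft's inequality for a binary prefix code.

Kraft inequality: Σ 2^(-l_i) ≤ 1 for prefix-free code
Calculating: 2^(-2) + 2^(-2) + 2^(-6) + 2^(-6) + 2^(-6)
= 0.25 + 0.25 + 0.015625 + 0.015625 + 0.015625
= 0.5469
Since 0.5469 ≤ 1, prefix-free code exists


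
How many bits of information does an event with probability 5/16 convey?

Information content I(x) = -log₂(p(x))
I = -log₂(5/16) = -log₂(0.3125)
I = 1.6781 bits


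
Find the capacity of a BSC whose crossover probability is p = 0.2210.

For BSC with error probability p:
C = 1 - H(p) where H(p) is binary entropy
H(0.2210) = -0.2210 × log₂(0.2210) - 0.7790 × log₂(0.7790)
H(p) = 0.7620
C = 1 - 0.7620 = 0.2380 bits/use


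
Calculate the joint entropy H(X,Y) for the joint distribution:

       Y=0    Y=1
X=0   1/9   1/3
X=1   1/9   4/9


H(X,Y) = -Σ p(x,y) log₂ p(x,y)
  p(0,0)=1/9: -0.1111 × log₂(0.1111) = 0.3522
  p(0,1)=1/3: -0.3333 × log₂(0.3333) = 0.5283
  p(1,0)=1/9: -0.1111 × log₂(0.1111) = 0.3522
  p(1,1)=4/9: -0.4444 × log₂(0.4444) = 0.5200
H(X,Y) = 1.7527 bits


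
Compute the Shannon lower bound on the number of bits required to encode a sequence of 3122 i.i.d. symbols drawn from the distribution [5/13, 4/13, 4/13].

Entropy H = 1.5766 bits/symbol
Minimum bits = H × n = 1.5766 × 3122
= 4922.21 bits


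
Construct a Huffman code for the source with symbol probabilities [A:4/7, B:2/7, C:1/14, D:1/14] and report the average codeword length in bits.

Huffman tree construction:
Combine smallest probabilities repeatedly
Resulting codes:
  A: 1 (length 1)
  B: 01 (length 2)
  C: 000 (length 3)
  D: 001 (length 3)
Average length = Σ p(s) × length(s) = 1.5714 bits


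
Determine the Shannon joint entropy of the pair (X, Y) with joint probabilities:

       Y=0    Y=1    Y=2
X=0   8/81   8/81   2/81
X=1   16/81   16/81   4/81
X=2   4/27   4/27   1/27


H(X,Y) = -Σ p(x,y) log₂ p(x,y)
  p(0,0)=8/81: -0.0988 × log₂(0.0988) = 0.3299
  p(0,1)=8/81: -0.0988 × log₂(0.0988) = 0.3299
  p(0,2)=2/81: -0.0247 × log₂(0.0247) = 0.1318
  p(1,0)=16/81: -0.1975 × log₂(0.1975) = 0.4622
  p(1,1)=16/81: -0.1975 × log₂(0.1975) = 0.4622
  p(1,2)=4/81: -0.0494 × log₂(0.0494) = 0.2143
  p(2,0)=4/27: -0.1481 × log₂(0.1481) = 0.4081
  p(2,1)=4/27: -0.1481 × log₂(0.1481) = 0.4081
  p(2,2)=1/27: -0.0370 × log₂(0.0370) = 0.1761
H(X,Y) = 2.9226 bits


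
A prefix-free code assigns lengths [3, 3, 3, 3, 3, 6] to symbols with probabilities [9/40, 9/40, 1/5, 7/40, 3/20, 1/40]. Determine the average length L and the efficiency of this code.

Average length L = Σ p_i × l_i = 3.0750 bits
Entropy H = 2.4164 bits
Efficiency η = H/L × 100% = 78.58%


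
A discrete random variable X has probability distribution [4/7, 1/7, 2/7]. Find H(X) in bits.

H(X) = -Σ p(x) log₂ p(x)
  -4/7 × log₂(4/7) = 0.4613
  -1/7 × log₂(1/7) = 0.4011
  -2/7 × log₂(2/7) = 0.5164
H(X) = 1.3788 bits


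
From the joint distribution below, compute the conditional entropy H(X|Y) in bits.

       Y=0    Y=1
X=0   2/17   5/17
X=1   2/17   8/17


H(X|Y) = Σ_y p(y) H(X|Y=y)
  p(Y=0) = 4/17, H(X|Y=0) = 1.0000
  p(Y=1) = 13/17, H(X|Y=1) = 0.9612
H(X|Y) = 0.2353×1.0000 + 0.7647×0.9612 = 0.9704 bits


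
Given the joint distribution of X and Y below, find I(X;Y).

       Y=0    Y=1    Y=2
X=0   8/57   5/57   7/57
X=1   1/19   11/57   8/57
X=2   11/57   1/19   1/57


H(X) = 1.5671, H(Y) = 1.5729, H(X,Y) = 2.9403
I(X;Y) = H(X) + H(Y) - H(X,Y) = 0.1997 bits


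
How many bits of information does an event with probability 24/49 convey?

Information content I(x) = -log₂(p(x))
I = -log₂(24/49) = -log₂(0.4898)
I = 1.0297 bits


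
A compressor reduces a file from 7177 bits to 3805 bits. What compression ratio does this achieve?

Compression ratio = Original / Compressed
= 7177 / 3805 = 1.89:1


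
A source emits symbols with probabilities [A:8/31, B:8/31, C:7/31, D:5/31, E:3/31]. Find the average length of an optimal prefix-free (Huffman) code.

Huffman tree construction:
Combine smallest probabilities repeatedly
Resulting codes:
  A: 01 (length 2)
  B: 10 (length 2)
  C: 00 (length 2)
  D: 111 (length 3)
  E: 110 (length 3)
Average length = Σ p(s) × length(s) = 2.2581 bits


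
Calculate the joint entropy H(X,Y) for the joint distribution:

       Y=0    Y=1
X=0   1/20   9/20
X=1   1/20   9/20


H(X,Y) = -Σ p(x,y) log₂ p(x,y)
  p(0,0)=1/20: -0.0500 × log₂(0.0500) = 0.2161
  p(0,1)=9/20: -0.4500 × log₂(0.4500) = 0.5184
  p(1,0)=1/20: -0.0500 × log₂(0.0500) = 0.2161
  p(1,1)=9/20: -0.4500 × log₂(0.4500) = 0.5184
H(X,Y) = 1.4690 bits


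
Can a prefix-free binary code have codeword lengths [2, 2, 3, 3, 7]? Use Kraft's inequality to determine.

Kraft inequality: Σ 2^(-l_i) ≤ 1 for prefix-free code
Calculating: 2^(-2) + 2^(-2) + 2^(-3) + 2^(-3) + 2^(-7)
= 0.25 + 0.25 + 0.125 + 0.125 + 0.0078125
= 0.7578
Since 0.7578 ≤ 1, prefix-free code exists


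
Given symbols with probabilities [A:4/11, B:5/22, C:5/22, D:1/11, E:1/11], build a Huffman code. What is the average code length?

Huffman tree construction:
Combine smallest probabilities repeatedly
Resulting codes:
  A: 11 (length 2)
  B: 01 (length 2)
  C: 10 (length 2)
  D: 000 (length 3)
  E: 001 (length 3)
Average length = Σ p(s) × length(s) = 2.1818 bits


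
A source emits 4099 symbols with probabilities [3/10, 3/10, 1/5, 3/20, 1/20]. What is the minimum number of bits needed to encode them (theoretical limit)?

Entropy H = 2.1332 bits/symbol
Minimum bits = H × n = 2.1332 × 4099
= 8744.01 bits


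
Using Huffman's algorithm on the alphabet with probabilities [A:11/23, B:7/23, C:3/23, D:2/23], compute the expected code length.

Huffman tree construction:
Combine smallest probabilities repeatedly
Resulting codes:
  A: 0 (length 1)
  B: 11 (length 2)
  C: 101 (length 3)
  D: 100 (length 3)
Average length = Σ p(s) × length(s) = 1.7391 bits


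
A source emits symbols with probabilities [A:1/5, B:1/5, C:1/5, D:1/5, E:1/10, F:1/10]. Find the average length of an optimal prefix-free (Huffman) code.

Huffman tree construction:
Combine smallest probabilities repeatedly
Resulting codes:
  A: 110 (length 3)
  B: 111 (length 3)
  C: 00 (length 2)
  D: 01 (length 2)
  E: 100 (length 3)
  F: 101 (length 3)
Average length = Σ p(s) × length(s) = 2.6000 bits


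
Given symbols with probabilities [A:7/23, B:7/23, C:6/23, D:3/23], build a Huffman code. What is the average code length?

Huffman tree construction:
Combine smallest probabilities repeatedly
Resulting codes:
  A: 10 (length 2)
  B: 11 (length 2)
  C: 01 (length 2)
  D: 00 (length 2)
Average length = Σ p(s) × length(s) = 2.0000 bits


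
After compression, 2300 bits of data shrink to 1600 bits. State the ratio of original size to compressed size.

Compression ratio = Original / Compressed
= 2300 / 1600 = 1.44:1


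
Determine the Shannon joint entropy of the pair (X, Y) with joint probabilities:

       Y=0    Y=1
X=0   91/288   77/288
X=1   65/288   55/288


H(X,Y) = -Σ p(x,y) log₂ p(x,y)
  p(0,0)=91/288: -0.3160 × log₂(0.3160) = 0.5252
  p(0,1)=77/288: -0.2674 × log₂(0.2674) = 0.5088
  p(1,0)=65/288: -0.2257 × log₂(0.2257) = 0.4847
  p(1,1)=55/288: -0.1910 × log₂(0.1910) = 0.4561
H(X,Y) = 1.9749 bits


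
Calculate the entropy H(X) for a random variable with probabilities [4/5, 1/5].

H(X) = -Σ p(x) log₂ p(x)
  -4/5 × log₂(4/5) = 0.2575
  -1/5 × log₂(1/5) = 0.4644
H(X) = 0.7219 bits


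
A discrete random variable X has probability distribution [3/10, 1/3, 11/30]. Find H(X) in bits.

H(X) = -Σ p(x) log₂ p(x)
  -3/10 × log₂(3/10) = 0.5211
  -1/3 × log₂(1/3) = 0.5283
  -11/30 × log₂(11/30) = 0.5307
H(X) = 1.5801 bits


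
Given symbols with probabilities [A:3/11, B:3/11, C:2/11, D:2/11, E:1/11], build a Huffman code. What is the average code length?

Huffman tree construction:
Combine smallest probabilities repeatedly
Resulting codes:
  A: 01 (length 2)
  B: 10 (length 2)
  C: 111 (length 3)
  D: 00 (length 2)
  E: 110 (length 3)
Average length = Σ p(s) × length(s) = 2.2727 bits


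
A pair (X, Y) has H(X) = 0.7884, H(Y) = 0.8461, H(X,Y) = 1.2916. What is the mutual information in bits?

I(X;Y) = H(X) + H(Y) - H(X,Y)
I(X;Y) = 0.7884 + 0.8461 - 1.2916 = 0.3429 bits


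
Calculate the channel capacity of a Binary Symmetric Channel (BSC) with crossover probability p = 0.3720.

For BSC with error probability p:
C = 1 - H(p) where H(p) is binary entropy
H(0.3720) = -0.3720 × log₂(0.3720) - 0.6280 × log₂(0.6280)
H(p) = 0.9522
C = 1 - 0.9522 = 0.0478 bits/use


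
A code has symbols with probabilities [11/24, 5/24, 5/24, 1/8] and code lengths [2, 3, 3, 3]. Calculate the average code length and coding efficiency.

Average length L = Σ p_i × l_i = 2.5417 bits
Entropy H = 1.8338 bits
Efficiency η = H/L × 100% = 72.15%


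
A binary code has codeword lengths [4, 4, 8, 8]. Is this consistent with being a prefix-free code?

Kraft inequality: Σ 2^(-l_i) ≤ 1 for prefix-free code
Calculating: 2^(-4) + 2^(-4) + 2^(-8) + 2^(-8)
= 0.0625 + 0.0625 + 0.00390625 + 0.00390625
= 0.1328
Since 0.1328 ≤ 1, prefix-free code exists


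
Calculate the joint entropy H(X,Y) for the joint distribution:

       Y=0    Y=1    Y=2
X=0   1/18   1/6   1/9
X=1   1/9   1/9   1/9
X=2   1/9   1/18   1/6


H(X,Y) = -Σ p(x,y) log₂ p(x,y)
  p(0,0)=1/18: -0.0556 × log₂(0.0556) = 0.2317
  p(0,1)=1/6: -0.1667 × log₂(0.1667) = 0.4308
  p(0,2)=1/9: -0.1111 × log₂(0.1111) = 0.3522
  p(1,0)=1/9: -0.1111 × log₂(0.1111) = 0.3522
  p(1,1)=1/9: -0.1111 × log₂(0.1111) = 0.3522
  p(1,2)=1/9: -0.1111 × log₂(0.1111) = 0.3522
  p(2,0)=1/9: -0.1111 × log₂(0.1111) = 0.3522
  p(2,1)=1/18: -0.0556 × log₂(0.0556) = 0.2317
  p(2,2)=1/6: -0.1667 × log₂(0.1667) = 0.4308
H(X,Y) = 3.0860 bits


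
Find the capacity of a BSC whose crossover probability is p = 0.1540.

For BSC with error probability p:
C = 1 - H(p) where H(p) is binary entropy
H(0.1540) = -0.1540 × log₂(0.1540) - 0.8460 × log₂(0.8460)
H(p) = 0.6198
C = 1 - 0.6198 = 0.3802 bits/use


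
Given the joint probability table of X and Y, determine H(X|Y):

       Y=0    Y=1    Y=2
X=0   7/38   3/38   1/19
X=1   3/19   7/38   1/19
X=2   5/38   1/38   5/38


H(X|Y) = Σ_y p(y) H(X|Y=y)
  p(Y=0) = 9/19, H(X|Y=0) = 1.5715
  p(Y=1) = 11/38, H(X|Y=1) = 1.2407
  p(Y=2) = 9/38, H(X|Y=2) = 1.4355
H(X|Y) = 0.4737×1.5715 + 0.2895×1.2407 + 0.2368×1.4355 = 1.4435 bits


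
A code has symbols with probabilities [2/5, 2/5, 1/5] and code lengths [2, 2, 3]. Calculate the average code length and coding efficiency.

Average length L = Σ p_i × l_i = 2.2000 bits
Entropy H = 1.5219 bits
Efficiency η = H/L × 100% = 69.18%


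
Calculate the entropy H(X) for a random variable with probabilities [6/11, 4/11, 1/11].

H(X) = -Σ p(x) log₂ p(x)
  -6/11 × log₂(6/11) = 0.4770
  -4/11 × log₂(4/11) = 0.5307
  -1/11 × log₂(1/11) = 0.3145
H(X) = 1.3222 bits


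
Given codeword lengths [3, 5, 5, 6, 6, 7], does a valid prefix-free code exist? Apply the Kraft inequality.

Kraft inequality: Σ 2^(-l_i) ≤ 1 for prefix-free code
Calculating: 2^(-3) + 2^(-5) + 2^(-5) + 2^(-6) + 2^(-6) + 2^(-7)
= 0.125 + 0.03125 + 0.03125 + 0.015625 + 0.015625 + 0.0078125
= 0.2266
Since 0.2266 ≤ 1, prefix-free code exists


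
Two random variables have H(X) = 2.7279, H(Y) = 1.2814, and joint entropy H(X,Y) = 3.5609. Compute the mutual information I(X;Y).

I(X;Y) = H(X) + H(Y) - H(X,Y)
I(X;Y) = 2.7279 + 1.2814 - 3.5609 = 0.4484 bits


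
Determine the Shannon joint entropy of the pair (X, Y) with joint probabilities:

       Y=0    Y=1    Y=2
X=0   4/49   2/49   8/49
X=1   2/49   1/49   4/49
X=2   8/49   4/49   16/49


H(X,Y) = -Σ p(x,y) log₂ p(x,y)
  p(0,0)=4/49: -0.0816 × log₂(0.0816) = 0.2951
  p(0,1)=2/49: -0.0408 × log₂(0.0408) = 0.1884
  p(0,2)=8/49: -0.1633 × log₂(0.1633) = 0.4269
  p(1,0)=2/49: -0.0408 × log₂(0.0408) = 0.1884
  p(1,1)=1/49: -0.0204 × log₂(0.0204) = 0.1146
  p(1,2)=4/49: -0.0816 × log₂(0.0816) = 0.2951
  p(2,0)=8/49: -0.1633 × log₂(0.1633) = 0.4269
  p(2,1)=4/49: -0.0816 × log₂(0.0816) = 0.2951
  p(2,2)=16/49: -0.3265 × log₂(0.3265) = 0.5273
H(X,Y) = 2.7576 bits


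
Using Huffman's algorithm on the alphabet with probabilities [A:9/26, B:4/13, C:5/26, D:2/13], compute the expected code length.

Huffman tree construction:
Combine smallest probabilities repeatedly
Resulting codes:
  A: 11 (length 2)
  B: 10 (length 2)
  C: 01 (length 2)
  D: 00 (length 2)
Average length = Σ p(s) × length(s) = 2.0000 bits


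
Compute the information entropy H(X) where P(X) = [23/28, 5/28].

H(X) = -Σ p(x) log₂ p(x)
  -23/28 × log₂(23/28) = 0.2331
  -5/28 × log₂(5/28) = 0.4438
H(X) = 0.6769 bits


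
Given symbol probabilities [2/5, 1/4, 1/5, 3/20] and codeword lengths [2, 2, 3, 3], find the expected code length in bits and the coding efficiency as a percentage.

Average length L = Σ p_i × l_i = 2.3500 bits
Entropy H = 1.9037 bits
Efficiency η = H/L × 100% = 81.01%


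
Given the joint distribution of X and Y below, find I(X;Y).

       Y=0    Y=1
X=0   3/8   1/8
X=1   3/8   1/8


H(X) = 1.0000, H(Y) = 0.8113, H(X,Y) = 1.8113
I(X;Y) = H(X) + H(Y) - H(X,Y) = 0.0000 bits


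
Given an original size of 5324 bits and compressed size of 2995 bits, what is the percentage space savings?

Space savings = (1 - Compressed/Original) × 100%
= (1 - 2995/5324) × 100%
= 43.75%


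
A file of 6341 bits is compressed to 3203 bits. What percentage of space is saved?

Space savings = (1 - Compressed/Original) × 100%
= (1 - 3203/6341) × 100%
= 49.49%


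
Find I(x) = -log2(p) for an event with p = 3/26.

Information content I(x) = -log₂(p(x))
I = -log₂(3/26) = -log₂(0.1154)
I = 3.1155 bits


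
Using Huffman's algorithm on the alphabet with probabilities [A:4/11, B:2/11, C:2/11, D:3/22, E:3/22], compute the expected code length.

Huffman tree construction:
Combine smallest probabilities repeatedly
Resulting codes:
  A: 11 (length 2)
  B: 00 (length 2)
  C: 01 (length 2)
  D: 100 (length 3)
  E: 101 (length 3)
Average length = Σ p(s) × length(s) = 2.2727 bits


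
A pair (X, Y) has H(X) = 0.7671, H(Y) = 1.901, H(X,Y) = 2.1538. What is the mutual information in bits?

I(X;Y) = H(X) + H(Y) - H(X,Y)
I(X;Y) = 0.7671 + 1.901 - 2.1538 = 0.5143 bits


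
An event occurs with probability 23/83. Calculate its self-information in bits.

Information content I(x) = -log₂(p(x))
I = -log₂(23/83) = -log₂(0.2771)
I = 1.8515 bits


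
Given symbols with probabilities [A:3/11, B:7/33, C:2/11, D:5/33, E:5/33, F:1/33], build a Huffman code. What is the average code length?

Huffman tree construction:
Combine smallest probabilities repeatedly
Resulting codes:
  A: 10 (length 2)
  B: 01 (length 2)
  C: 111 (length 3)
  D: 001 (length 3)
  E: 110 (length 3)
  F: 000 (length 3)
Average length = Σ p(s) × length(s) = 2.5152 bits


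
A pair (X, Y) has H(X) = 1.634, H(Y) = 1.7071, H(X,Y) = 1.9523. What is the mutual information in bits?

I(X;Y) = H(X) + H(Y) - H(X,Y)
I(X;Y) = 1.634 + 1.7071 - 1.9523 = 1.3888 bits


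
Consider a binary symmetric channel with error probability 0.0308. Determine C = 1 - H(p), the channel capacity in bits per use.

For BSC with error probability p:
C = 1 - H(p) where H(p) is binary entropy
H(0.0308) = -0.0308 × log₂(0.0308) - 0.9692 × log₂(0.9692)
H(p) = 0.1984
C = 1 - 0.1984 = 0.8016 bits/use


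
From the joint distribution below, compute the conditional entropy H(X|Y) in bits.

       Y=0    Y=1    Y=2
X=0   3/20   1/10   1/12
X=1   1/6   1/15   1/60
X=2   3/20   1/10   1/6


H(X|Y) = Σ_y p(y) H(X|Y=y)
  p(Y=0) = 7/15, H(X|Y=0) = 1.5831
  p(Y=1) = 4/15, H(X|Y=1) = 1.5613
  p(Y=2) = 4/15, H(X|Y=2) = 1.1982
H(X|Y) = 0.4667×1.5831 + 0.2667×1.5613 + 0.2667×1.1982 = 1.4747 bits


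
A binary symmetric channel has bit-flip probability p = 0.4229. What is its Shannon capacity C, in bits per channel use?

For BSC with error probability p:
C = 1 - H(p) where H(p) is binary entropy
H(0.4229) = -0.4229 × log₂(0.4229) - 0.5771 × log₂(0.5771)
H(p) = 0.9828
C = 1 - 0.9828 = 0.0172 bits/use


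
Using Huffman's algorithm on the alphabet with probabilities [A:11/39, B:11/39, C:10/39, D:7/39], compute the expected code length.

Huffman tree construction:
Combine smallest probabilities repeatedly
Resulting codes:
  A: 10 (length 2)
  B: 11 (length 2)
  C: 01 (length 2)
  D: 00 (length 2)
Average length = Σ p(s) × length(s) = 2.0000 bits


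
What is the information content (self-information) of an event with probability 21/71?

Information content I(x) = -log₂(p(x))
I = -log₂(21/71) = -log₂(0.2958)
I = 1.7574 bits


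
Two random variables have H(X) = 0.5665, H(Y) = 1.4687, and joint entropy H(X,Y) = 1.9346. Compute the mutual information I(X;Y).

I(X;Y) = H(X) + H(Y) - H(X,Y)
I(X;Y) = 0.5665 + 1.4687 - 1.9346 = 0.1006 bits


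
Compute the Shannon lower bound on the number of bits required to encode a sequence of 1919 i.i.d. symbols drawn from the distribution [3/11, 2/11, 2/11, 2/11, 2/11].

Entropy H = 2.2999 bits/symbol
Minimum bits = H × n = 2.2999 × 1919
= 4413.50 bits


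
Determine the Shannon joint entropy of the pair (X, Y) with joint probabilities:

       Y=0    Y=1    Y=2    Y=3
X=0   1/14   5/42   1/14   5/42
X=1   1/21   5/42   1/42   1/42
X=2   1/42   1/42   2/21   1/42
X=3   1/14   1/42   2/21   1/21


H(X,Y) = -Σ p(x,y) log₂ p(x,y)
  p(0,0)=1/14: -0.0714 × log₂(0.0714) = 0.2720
  p(0,1)=5/42: -0.1190 × log₂(0.1190) = 0.3655
  p(0,2)=1/14: -0.0714 × log₂(0.0714) = 0.2720
  p(0,3)=5/42: -0.1190 × log₂(0.1190) = 0.3655
  p(1,0)=1/21: -0.0476 × log₂(0.0476) = 0.2092
  p(1,1)=5/42: -0.1190 × log₂(0.1190) = 0.3655
  p(1,2)=1/42: -0.0238 × log₂(0.0238) = 0.1284
  p(1,3)=1/42: -0.0238 × log₂(0.0238) = 0.1284
  p(2,0)=1/42: -0.0238 × log₂(0.0238) = 0.1284
  p(2,1)=1/42: -0.0238 × log₂(0.0238) = 0.1284
  p(2,2)=2/21: -0.0952 × log₂(0.0952) = 0.3231
  p(2,3)=1/42: -0.0238 × log₂(0.0238) = 0.1284
  p(3,0)=1/14: -0.0714 × log₂(0.0714) = 0.2720
  p(3,1)=1/42: -0.0238 × log₂(0.0238) = 0.1284
  p(3,2)=2/21: -0.0952 × log₂(0.0952) = 0.3231
  p(3,3)=1/21: -0.0476 × log₂(0.0476) = 0.2092
H(X,Y) = 3.7472 bits


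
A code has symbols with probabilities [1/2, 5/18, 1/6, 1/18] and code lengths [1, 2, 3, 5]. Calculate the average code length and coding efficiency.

Average length L = Σ p_i × l_i = 1.8333 bits
Entropy H = 1.6758 bits
Efficiency η = H/L × 100% = 91.41%


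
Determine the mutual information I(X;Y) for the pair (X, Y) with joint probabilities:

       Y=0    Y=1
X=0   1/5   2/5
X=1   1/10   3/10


H(X) = 0.9710, H(Y) = 0.8813, H(X,Y) = 1.8464
I(X;Y) = H(X) + H(Y) - H(X,Y) = 0.0058 bits


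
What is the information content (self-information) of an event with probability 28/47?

Information content I(x) = -log₂(p(x))
I = -log₂(28/47) = -log₂(0.5957)
I = 0.7472 bits


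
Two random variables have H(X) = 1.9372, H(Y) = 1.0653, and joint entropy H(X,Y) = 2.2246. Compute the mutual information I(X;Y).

I(X;Y) = H(X) + H(Y) - H(X,Y)
I(X;Y) = 1.9372 + 1.0653 - 2.2246 = 0.7779 bits


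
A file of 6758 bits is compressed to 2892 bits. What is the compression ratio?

Compression ratio = Original / Compressed
= 6758 / 2892 = 2.34:1


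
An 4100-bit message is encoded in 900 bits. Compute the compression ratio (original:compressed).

Compression ratio = Original / Compressed
= 4100 / 900 = 4.56:1


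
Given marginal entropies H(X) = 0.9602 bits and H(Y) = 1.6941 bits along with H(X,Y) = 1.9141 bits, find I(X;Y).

I(X;Y) = H(X) + H(Y) - H(X,Y)
I(X;Y) = 0.9602 + 1.6941 - 1.9141 = 0.7402 bits


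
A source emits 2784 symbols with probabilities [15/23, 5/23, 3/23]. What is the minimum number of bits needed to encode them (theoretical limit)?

Entropy H = 1.2641 bits/symbol
Minimum bits = H × n = 1.2641 × 2784
= 3519.22 bits


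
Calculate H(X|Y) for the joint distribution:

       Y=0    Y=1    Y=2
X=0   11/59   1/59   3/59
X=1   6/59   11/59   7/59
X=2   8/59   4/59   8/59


H(X|Y) = Σ_y p(y) H(X|Y=y)
  p(Y=0) = 25/59, H(X|Y=0) = 1.5413
  p(Y=1) = 16/59, H(X|Y=1) = 1.1216
  p(Y=2) = 18/59, H(X|Y=2) = 1.4807
H(X|Y) = 0.4237×1.5413 + 0.2712×1.1216 + 0.3051×1.4807 = 1.4090 bits


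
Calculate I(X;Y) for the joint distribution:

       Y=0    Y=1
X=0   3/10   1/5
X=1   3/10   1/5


H(X) = 1.0000, H(Y) = 0.9710, H(X,Y) = 1.9710
I(X;Y) = H(X) + H(Y) - H(X,Y) = 0.0000 bits


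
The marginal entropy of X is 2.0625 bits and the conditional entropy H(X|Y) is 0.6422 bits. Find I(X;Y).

I(X;Y) = H(X) - H(X|Y)
I(X;Y) = 2.0625 - 0.6422 = 1.4203 bits


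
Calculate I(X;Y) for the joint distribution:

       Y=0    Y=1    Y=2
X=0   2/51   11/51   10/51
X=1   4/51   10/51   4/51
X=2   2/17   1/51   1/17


H(X) = 1.5093, H(Y) = 1.5427, H(X,Y) = 2.8733
I(X;Y) = H(X) + H(Y) - H(X,Y) = 0.1788 bits


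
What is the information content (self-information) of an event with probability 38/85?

Information content I(x) = -log₂(p(x))
I = -log₂(38/85) = -log₂(0.4471)
I = 1.1615 bits


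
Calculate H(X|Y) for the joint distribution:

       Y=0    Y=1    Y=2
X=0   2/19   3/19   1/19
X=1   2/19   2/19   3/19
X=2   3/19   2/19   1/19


H(X|Y) = Σ_y p(y) H(X|Y=y)
  p(Y=0) = 7/19, H(X|Y=0) = 1.5567
  p(Y=1) = 7/19, H(X|Y=1) = 1.5567
  p(Y=2) = 5/19, H(X|Y=2) = 1.3710
H(X|Y) = 0.3684×1.5567 + 0.3684×1.5567 + 0.2632×1.3710 = 1.5078 bits


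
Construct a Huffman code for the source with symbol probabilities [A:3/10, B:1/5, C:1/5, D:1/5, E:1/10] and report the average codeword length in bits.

Huffman tree construction:
Combine smallest probabilities repeatedly
Resulting codes:
  A: 10 (length 2)
  B: 111 (length 3)
  C: 00 (length 2)
  D: 01 (length 2)
  E: 110 (length 3)
Average length = Σ p(s) × length(s) = 2.3000 bits


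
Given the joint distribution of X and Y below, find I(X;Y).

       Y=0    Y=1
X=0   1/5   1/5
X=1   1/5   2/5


H(X) = 0.9710, H(Y) = 0.9710, H(X,Y) = 1.9219
I(X;Y) = H(X) + H(Y) - H(X,Y) = 0.0200 bits


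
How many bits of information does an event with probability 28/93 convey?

Information content I(x) = -log₂(p(x))
I = -log₂(28/93) = -log₂(0.3011)
I = 1.7318 bits


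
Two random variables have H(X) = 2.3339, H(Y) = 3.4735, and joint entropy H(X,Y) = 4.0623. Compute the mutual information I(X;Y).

I(X;Y) = H(X) + H(Y) - H(X,Y)
I(X;Y) = 2.3339 + 3.4735 - 4.0623 = 1.7451 bits


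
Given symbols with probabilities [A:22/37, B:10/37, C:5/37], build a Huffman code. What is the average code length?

Huffman tree construction:
Combine smallest probabilities repeatedly
Resulting codes:
  A: 1 (length 1)
  B: 01 (length 2)
  C: 00 (length 2)
Average length = Σ p(s) × length(s) = 1.4054 bits


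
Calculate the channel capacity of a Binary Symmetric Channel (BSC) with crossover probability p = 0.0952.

For BSC with error probability p:
C = 1 - H(p) where H(p) is binary entropy
H(0.0952) = -0.0952 × log₂(0.0952) - 0.9048 × log₂(0.9048)
H(p) = 0.4536
C = 1 - 0.4536 = 0.5464 bits/use


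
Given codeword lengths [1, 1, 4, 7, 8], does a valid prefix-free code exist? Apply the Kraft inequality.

Kraft inequality: Σ 2^(-l_i) ≤ 1 for prefix-free code
Calculating: 2^(-1) + 2^(-1) + 2^(-4) + 2^(-7) + 2^(-8)
= 0.5 + 0.5 + 0.0625 + 0.0078125 + 0.00390625
= 1.0742
Since 1.0742 > 1, prefix-free code does not exist


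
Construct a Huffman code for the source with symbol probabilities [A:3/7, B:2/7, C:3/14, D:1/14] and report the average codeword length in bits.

Huffman tree construction:
Combine smallest probabilities repeatedly
Resulting codes:
  A: 0 (length 1)
  B: 10 (length 2)
  C: 111 (length 3)
  D: 110 (length 3)
Average length = Σ p(s) × length(s) = 1.8571 bits


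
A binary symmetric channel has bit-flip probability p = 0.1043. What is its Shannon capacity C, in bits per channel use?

For BSC with error probability p:
C = 1 - H(p) where H(p) is binary entropy
H(0.1043) = -0.1043 × log₂(0.1043) - 0.8957 × log₂(0.8957)
H(p) = 0.4825
C = 1 - 0.4825 = 0.5175 bits/use


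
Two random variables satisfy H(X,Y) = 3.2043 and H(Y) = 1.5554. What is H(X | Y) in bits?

Chain rule: H(X,Y) = H(X|Y) + H(Y)
H(X|Y) = H(X,Y) - H(Y) = 3.2043 - 1.5554 = 1.6489 bits


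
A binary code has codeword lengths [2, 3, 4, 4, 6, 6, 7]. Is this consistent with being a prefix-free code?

Kraft inequality: Σ 2^(-l_i) ≤ 1 for prefix-free code
Calculating: 2^(-2) + 2^(-3) + 2^(-4) + 2^(-4) + 2^(-6) + 2^(-6) + 2^(-7)
= 0.25 + 0.125 + 0.0625 + 0.0625 + 0.015625 + 0.015625 + 0.0078125
= 0.5391
Since 0.5391 ≤ 1, prefix-free code exists


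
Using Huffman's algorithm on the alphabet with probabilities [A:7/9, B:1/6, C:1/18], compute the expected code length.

Huffman tree construction:
Combine smallest probabilities repeatedly
Resulting codes:
  A: 1 (length 1)
  B: 01 (length 2)
  C: 00 (length 2)
Average length = Σ p(s) × length(s) = 1.2222 bits


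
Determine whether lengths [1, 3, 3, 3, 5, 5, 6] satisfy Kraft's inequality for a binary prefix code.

Kraft inequality: Σ 2^(-l_i) ≤ 1 for prefix-free code
Calculating: 2^(-1) + 2^(-3) + 2^(-3) + 2^(-3) + 2^(-5) + 2^(-5) + 2^(-6)
= 0.5 + 0.125 + 0.125 + 0.125 + 0.03125 + 0.03125 + 0.015625
= 0.9531
Since 0.9531 ≤ 1, prefix-free code exists


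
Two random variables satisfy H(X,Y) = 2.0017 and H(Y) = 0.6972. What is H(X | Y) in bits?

Chain rule: H(X,Y) = H(X|Y) + H(Y)
H(X|Y) = H(X,Y) - H(Y) = 2.0017 - 0.6972 = 1.3045 bits


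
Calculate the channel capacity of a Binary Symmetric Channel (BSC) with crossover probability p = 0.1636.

For BSC with error probability p:
C = 1 - H(p) where H(p) is binary entropy
H(0.1636) = -0.1636 × log₂(0.1636) - 0.8364 × log₂(0.8364)
H(p) = 0.6429
C = 1 - 0.6429 = 0.3571 bits/use


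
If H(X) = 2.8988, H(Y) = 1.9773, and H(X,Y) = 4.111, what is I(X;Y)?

I(X;Y) = H(X) + H(Y) - H(X,Y)
I(X;Y) = 2.8988 + 1.9773 - 4.111 = 0.7651 bits


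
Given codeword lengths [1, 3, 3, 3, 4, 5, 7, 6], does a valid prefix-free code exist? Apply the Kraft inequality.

Kraft inequality: Σ 2^(-l_i) ≤ 1 for prefix-free code
Calculating: 2^(-1) + 2^(-3) + 2^(-3) + 2^(-3) + 2^(-4) + 2^(-5) + 2^(-7) + 2^(-6)
= 0.5 + 0.125 + 0.125 + 0.125 + 0.0625 + 0.03125 + 0.0078125 + 0.015625
= 0.9922
Since 0.9922 ≤ 1, prefix-free code exists


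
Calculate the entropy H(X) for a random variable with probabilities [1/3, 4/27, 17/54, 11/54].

H(X) = -Σ p(x) log₂ p(x)
  -1/3 × log₂(1/3) = 0.5283
  -4/27 × log₂(4/27) = 0.4081
  -17/54 × log₂(17/54) = 0.5249
  -11/54 × log₂(11/54) = 0.4676
H(X) = 1.9290 bits


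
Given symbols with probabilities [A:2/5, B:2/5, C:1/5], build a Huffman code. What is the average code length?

Huffman tree construction:
Combine smallest probabilities repeatedly
Resulting codes:
  A: 11 (length 2)
  B: 0 (length 1)
  C: 10 (length 2)
Average length = Σ p(s) × length(s) = 1.6000 bits


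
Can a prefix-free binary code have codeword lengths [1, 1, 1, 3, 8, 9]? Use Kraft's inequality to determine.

Kraft inequality: Σ 2^(-l_i) ≤ 1 for prefix-free code
Calculating: 2^(-1) + 2^(-1) + 2^(-1) + 2^(-3) + 2^(-8) + 2^(-9)
= 0.5 + 0.5 + 0.5 + 0.125 + 0.00390625 + 0.001953125
= 1.6309
Since 1.6309 > 1, prefix-free code does not exist


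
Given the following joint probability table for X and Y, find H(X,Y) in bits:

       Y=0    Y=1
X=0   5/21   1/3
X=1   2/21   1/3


H(X,Y) = -Σ p(x,y) log₂ p(x,y)
  p(0,0)=5/21: -0.2381 × log₂(0.2381) = 0.4929
  p(0,1)=1/3: -0.3333 × log₂(0.3333) = 0.5283
  p(1,0)=2/21: -0.0952 × log₂(0.0952) = 0.3231
  p(1,1)=1/3: -0.3333 × log₂(0.3333) = 0.5283
H(X,Y) = 1.8727 bits


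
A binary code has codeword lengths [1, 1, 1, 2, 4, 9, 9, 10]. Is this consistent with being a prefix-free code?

Kraft inequality: Σ 2^(-l_i) ≤ 1 for prefix-free code
Calculating: 2^(-1) + 2^(-1) + 2^(-1) + 2^(-2) + 2^(-4) + 2^(-9) + 2^(-9) + 2^(-10)
= 0.5 + 0.5 + 0.5 + 0.25 + 0.0625 + 0.001953125 + 0.001953125 + 0.0009765625
= 1.8174
Since 1.8174 > 1, prefix-free code does not exist


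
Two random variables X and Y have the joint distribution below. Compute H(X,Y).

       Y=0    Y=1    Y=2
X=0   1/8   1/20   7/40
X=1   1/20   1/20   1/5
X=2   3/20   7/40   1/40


H(X,Y) = -Σ p(x,y) log₂ p(x,y)
  p(0,0)=1/8: -0.1250 × log₂(0.1250) = 0.3750
  p(0,1)=1/20: -0.0500 × log₂(0.0500) = 0.2161
  p(0,2)=7/40: -0.1750 × log₂(0.1750) = 0.4401
  p(1,0)=1/20: -0.0500 × log₂(0.0500) = 0.2161
  p(1,1)=1/20: -0.0500 × log₂(0.0500) = 0.2161
  p(1,2)=1/5: -0.2000 × log₂(0.2000) = 0.4644
  p(2,0)=3/20: -0.1500 × log₂(0.1500) = 0.4105
  p(2,1)=7/40: -0.1750 × log₂(0.1750) = 0.4401
  p(2,2)=1/40: -0.0250 × log₂(0.0250) = 0.1330
H(X,Y) = 2.9114 bits


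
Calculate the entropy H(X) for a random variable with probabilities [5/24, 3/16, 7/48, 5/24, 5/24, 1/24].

H(X) = -Σ p(x) log₂ p(x)
  -5/24 × log₂(5/24) = 0.4715
  -3/16 × log₂(3/16) = 0.4528
  -7/48 × log₂(7/48) = 0.4051
  -5/24 × log₂(5/24) = 0.4715
  -5/24 × log₂(5/24) = 0.4715
  -1/24 × log₂(1/24) = 0.1910
H(X) = 2.4633 bits


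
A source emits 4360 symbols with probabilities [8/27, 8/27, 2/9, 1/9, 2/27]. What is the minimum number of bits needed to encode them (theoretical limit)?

Entropy H = 2.1525 bits/symbol
Minimum bits = H × n = 2.1525 × 4360
= 9384.87 bits


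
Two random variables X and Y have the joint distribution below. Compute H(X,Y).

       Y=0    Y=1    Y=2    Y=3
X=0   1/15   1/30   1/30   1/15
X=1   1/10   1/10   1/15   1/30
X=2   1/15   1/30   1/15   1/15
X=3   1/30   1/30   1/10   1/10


H(X,Y) = -Σ p(x,y) log₂ p(x,y)
  p(0,0)=1/15: -0.0667 × log₂(0.0667) = 0.2605
  p(0,1)=1/30: -0.0333 × log₂(0.0333) = 0.1636
  p(0,2)=1/30: -0.0333 × log₂(0.0333) = 0.1636
  p(0,3)=1/15: -0.0667 × log₂(0.0667) = 0.2605
  p(1,0)=1/10: -0.1000 × log₂(0.1000) = 0.3322
  p(1,1)=1/10: -0.1000 × log₂(0.1000) = 0.3322
  p(1,2)=1/15: -0.0667 × log₂(0.0667) = 0.2605
  p(1,3)=1/30: -0.0333 × log₂(0.0333) = 0.1636
  p(2,0)=1/15: -0.0667 × log₂(0.0667) = 0.2605
  p(2,1)=1/30: -0.0333 × log₂(0.0333) = 0.1636
  p(2,2)=1/15: -0.0667 × log₂(0.0667) = 0.2605
  p(2,3)=1/15: -0.0667 × log₂(0.0667) = 0.2605
  p(3,0)=1/30: -0.0333 × log₂(0.0333) = 0.1636
  p(3,1)=1/30: -0.0333 × log₂(0.0333) = 0.1636
  p(3,2)=1/10: -0.1000 × log₂(0.1000) = 0.3322
  p(3,3)=1/10: -0.1000 × log₂(0.1000) = 0.3322
H(X,Y) = 3.8729 bits


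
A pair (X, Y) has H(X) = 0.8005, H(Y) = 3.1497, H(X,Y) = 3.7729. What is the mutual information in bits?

I(X;Y) = H(X) + H(Y) - H(X,Y)
I(X;Y) = 0.8005 + 3.1497 - 3.7729 = 0.1773 bits


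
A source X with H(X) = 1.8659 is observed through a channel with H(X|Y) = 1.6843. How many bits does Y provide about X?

I(X;Y) = H(X) - H(X|Y)
I(X;Y) = 1.8659 - 1.6843 = 0.1816 bits


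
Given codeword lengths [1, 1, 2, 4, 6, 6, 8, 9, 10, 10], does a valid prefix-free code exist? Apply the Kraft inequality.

Kraft inequality: Σ 2^(-l_i) ≤ 1 for prefix-free code
Calculating: 2^(-1) + 2^(-1) + 2^(-2) + 2^(-4) + 2^(-6) + 2^(-6) + 2^(-8) + 2^(-9) + 2^(-10) + 2^(-10)
= 0.5 + 0.5 + 0.25 + 0.0625 + 0.015625 + 0.015625 + 0.00390625 + 0.001953125 + 0.0009765625 + 0.0009765625
= 1.3516
Since 1.3516 > 1, prefix-free code does not exist


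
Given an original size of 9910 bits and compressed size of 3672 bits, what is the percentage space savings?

Space savings = (1 - Compressed/Original) × 100%
= (1 - 3672/9910) × 100%
= 62.95%


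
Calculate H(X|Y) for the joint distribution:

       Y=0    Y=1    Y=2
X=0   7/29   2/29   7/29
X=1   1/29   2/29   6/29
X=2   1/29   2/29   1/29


H(X|Y) = Σ_y p(y) H(X|Y=y)
  p(Y=0) = 9/29, H(X|Y=0) = 0.9864
  p(Y=1) = 6/29, H(X|Y=1) = 1.5850
  p(Y=2) = 14/29, H(X|Y=2) = 1.2958
H(X|Y) = 0.3103×0.9864 + 0.2069×1.5850 + 0.4828×1.2958 = 1.2596 bits


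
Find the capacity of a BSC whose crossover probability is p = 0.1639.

For BSC with error probability p:
C = 1 - H(p) where H(p) is binary entropy
H(0.1639) = -0.1639 × log₂(0.1639) - 0.8361 × log₂(0.8361)
H(p) = 0.6436
C = 1 - 0.6436 = 0.3564 bits/use


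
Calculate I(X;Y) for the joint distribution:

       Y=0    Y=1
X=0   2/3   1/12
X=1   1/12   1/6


H(X) = 0.8113, H(Y) = 0.8113, H(X,Y) = 1.4183
I(X;Y) = H(X) + H(Y) - H(X,Y) = 0.2043 bits


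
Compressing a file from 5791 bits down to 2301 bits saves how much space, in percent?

Space savings = (1 - Compressed/Original) × 100%
= (1 - 2301/5791) × 100%
= 60.27%


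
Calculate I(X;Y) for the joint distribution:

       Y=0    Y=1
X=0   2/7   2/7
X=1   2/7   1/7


H(X) = 0.9852, H(Y) = 0.9852, H(X,Y) = 1.9502
I(X;Y) = H(X) + H(Y) - H(X,Y) = 0.0202 bits


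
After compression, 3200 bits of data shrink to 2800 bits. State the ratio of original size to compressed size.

Compression ratio = Original / Compressed
= 3200 / 2800 = 1.14:1


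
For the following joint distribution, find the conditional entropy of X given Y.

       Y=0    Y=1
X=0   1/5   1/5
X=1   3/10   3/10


H(X|Y) = Σ_y p(y) H(X|Y=y)
  p(Y=0) = 1/2, H(X|Y=0) = 0.9710
  p(Y=1) = 1/2, H(X|Y=1) = 0.9710
H(X|Y) = 0.5000×0.9710 + 0.5000×0.9710 = 0.9710 bits


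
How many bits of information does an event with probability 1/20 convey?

Information content I(x) = -log₂(p(x))
I = -log₂(1/20) = -log₂(0.0500)
I = 4.3219 bits


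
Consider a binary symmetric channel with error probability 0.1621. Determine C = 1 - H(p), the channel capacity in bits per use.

For BSC with error probability p:
C = 1 - H(p) where H(p) is binary entropy
H(0.1621) = -0.1621 × log₂(0.1621) - 0.8379 × log₂(0.8379)
H(p) = 0.6393
C = 1 - 0.6393 = 0.3607 bits/use


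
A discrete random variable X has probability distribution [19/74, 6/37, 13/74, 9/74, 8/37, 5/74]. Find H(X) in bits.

H(X) = -Σ p(x) log₂ p(x)
  -19/74 × log₂(19/74) = 0.5036
  -6/37 × log₂(6/37) = 0.4256
  -13/74 × log₂(13/74) = 0.4408
  -9/74 × log₂(9/74) = 0.3697
  -8/37 × log₂(8/37) = 0.4777
  -5/74 × log₂(5/74) = 0.2627
H(X) = 2.4801 bits


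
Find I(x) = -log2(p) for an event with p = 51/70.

Information content I(x) = -log₂(p(x))
I = -log₂(51/70) = -log₂(0.7286)
I = 0.4569 bits


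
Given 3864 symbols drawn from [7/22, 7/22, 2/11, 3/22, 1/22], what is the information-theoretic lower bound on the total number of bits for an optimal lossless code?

Entropy H = 2.0932 bits/symbol
Minimum bits = H × n = 2.0932 × 3864
= 8087.99 bits


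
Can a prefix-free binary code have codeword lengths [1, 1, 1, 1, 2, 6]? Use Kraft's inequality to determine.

Kraft inequality: Σ 2^(-l_i) ≤ 1 for prefix-free code
Calculating: 2^(-1) + 2^(-1) + 2^(-1) + 2^(-1) + 2^(-2) + 2^(-6)
= 0.5 + 0.5 + 0.5 + 0.5 + 0.25 + 0.015625
= 2.2656
Since 2.2656 > 1, prefix-free code does not exist


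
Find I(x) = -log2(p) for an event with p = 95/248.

Information content I(x) = -log₂(p(x))
I = -log₂(95/248) = -log₂(0.3831)
I = 1.3843 bits


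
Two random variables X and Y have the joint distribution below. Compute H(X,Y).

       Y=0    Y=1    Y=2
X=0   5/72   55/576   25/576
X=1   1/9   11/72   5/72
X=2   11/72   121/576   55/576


H(X,Y) = -Σ p(x,y) log₂ p(x,y)
  p(0,0)=5/72: -0.0694 × log₂(0.0694) = 0.2672
  p(0,1)=55/576: -0.0955 × log₂(0.0955) = 0.3236
  p(0,2)=25/576: -0.0434 × log₂(0.0434) = 0.1964
  p(1,0)=1/9: -0.1111 × log₂(0.1111) = 0.3522
  p(1,1)=11/72: -0.1528 × log₂(0.1528) = 0.4141
  p(1,2)=5/72: -0.0694 × log₂(0.0694) = 0.2672
  p(2,0)=11/72: -0.1528 × log₂(0.1528) = 0.4141
  p(2,1)=121/576: -0.2101 × log₂(0.2101) = 0.4729
  p(2,2)=55/576: -0.0955 × log₂(0.0955) = 0.3236
H(X,Y) = 3.0313 bits


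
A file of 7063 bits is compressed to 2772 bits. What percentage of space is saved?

Space savings = (1 - Compressed/Original) × 100%
= (1 - 2772/7063) × 100%
= 60.75%


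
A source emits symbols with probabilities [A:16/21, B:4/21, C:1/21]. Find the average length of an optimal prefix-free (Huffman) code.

Huffman tree construction:
Combine smallest probabilities repeatedly
Resulting codes:
  A: 1 (length 1)
  B: 01 (length 2)
  C: 00 (length 2)
Average length = Σ p(s) × length(s) = 1.2381 bits
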